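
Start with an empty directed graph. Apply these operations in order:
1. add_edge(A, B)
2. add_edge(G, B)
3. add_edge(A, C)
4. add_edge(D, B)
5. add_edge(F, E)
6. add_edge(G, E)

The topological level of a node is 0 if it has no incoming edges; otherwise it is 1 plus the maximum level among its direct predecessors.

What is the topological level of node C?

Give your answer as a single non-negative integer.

Answer: 1

Derivation:
Op 1: add_edge(A, B). Edges now: 1
Op 2: add_edge(G, B). Edges now: 2
Op 3: add_edge(A, C). Edges now: 3
Op 4: add_edge(D, B). Edges now: 4
Op 5: add_edge(F, E). Edges now: 5
Op 6: add_edge(G, E). Edges now: 6
Compute levels (Kahn BFS):
  sources (in-degree 0): A, D, F, G
  process A: level=0
    A->B: in-degree(B)=2, level(B)>=1
    A->C: in-degree(C)=0, level(C)=1, enqueue
  process D: level=0
    D->B: in-degree(B)=1, level(B)>=1
  process F: level=0
    F->E: in-degree(E)=1, level(E)>=1
  process G: level=0
    G->B: in-degree(B)=0, level(B)=1, enqueue
    G->E: in-degree(E)=0, level(E)=1, enqueue
  process C: level=1
  process B: level=1
  process E: level=1
All levels: A:0, B:1, C:1, D:0, E:1, F:0, G:0
level(C) = 1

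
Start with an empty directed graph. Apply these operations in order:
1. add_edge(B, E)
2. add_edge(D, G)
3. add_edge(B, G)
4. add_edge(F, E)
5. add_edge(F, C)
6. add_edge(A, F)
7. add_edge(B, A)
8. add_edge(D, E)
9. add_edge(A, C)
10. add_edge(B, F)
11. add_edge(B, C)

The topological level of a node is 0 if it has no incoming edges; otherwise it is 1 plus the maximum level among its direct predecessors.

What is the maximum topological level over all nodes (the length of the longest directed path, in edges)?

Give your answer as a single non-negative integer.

Op 1: add_edge(B, E). Edges now: 1
Op 2: add_edge(D, G). Edges now: 2
Op 3: add_edge(B, G). Edges now: 3
Op 4: add_edge(F, E). Edges now: 4
Op 5: add_edge(F, C). Edges now: 5
Op 6: add_edge(A, F). Edges now: 6
Op 7: add_edge(B, A). Edges now: 7
Op 8: add_edge(D, E). Edges now: 8
Op 9: add_edge(A, C). Edges now: 9
Op 10: add_edge(B, F). Edges now: 10
Op 11: add_edge(B, C). Edges now: 11
Compute levels (Kahn BFS):
  sources (in-degree 0): B, D
  process B: level=0
    B->A: in-degree(A)=0, level(A)=1, enqueue
    B->C: in-degree(C)=2, level(C)>=1
    B->E: in-degree(E)=2, level(E)>=1
    B->F: in-degree(F)=1, level(F)>=1
    B->G: in-degree(G)=1, level(G)>=1
  process D: level=0
    D->E: in-degree(E)=1, level(E)>=1
    D->G: in-degree(G)=0, level(G)=1, enqueue
  process A: level=1
    A->C: in-degree(C)=1, level(C)>=2
    A->F: in-degree(F)=0, level(F)=2, enqueue
  process G: level=1
  process F: level=2
    F->C: in-degree(C)=0, level(C)=3, enqueue
    F->E: in-degree(E)=0, level(E)=3, enqueue
  process C: level=3
  process E: level=3
All levels: A:1, B:0, C:3, D:0, E:3, F:2, G:1
max level = 3

Answer: 3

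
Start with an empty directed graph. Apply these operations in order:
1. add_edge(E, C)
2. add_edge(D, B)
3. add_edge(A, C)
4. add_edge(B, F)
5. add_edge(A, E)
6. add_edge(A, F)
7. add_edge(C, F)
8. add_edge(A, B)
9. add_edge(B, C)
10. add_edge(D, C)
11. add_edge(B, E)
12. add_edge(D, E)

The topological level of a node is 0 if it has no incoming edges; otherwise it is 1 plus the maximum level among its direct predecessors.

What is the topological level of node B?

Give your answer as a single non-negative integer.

Answer: 1

Derivation:
Op 1: add_edge(E, C). Edges now: 1
Op 2: add_edge(D, B). Edges now: 2
Op 3: add_edge(A, C). Edges now: 3
Op 4: add_edge(B, F). Edges now: 4
Op 5: add_edge(A, E). Edges now: 5
Op 6: add_edge(A, F). Edges now: 6
Op 7: add_edge(C, F). Edges now: 7
Op 8: add_edge(A, B). Edges now: 8
Op 9: add_edge(B, C). Edges now: 9
Op 10: add_edge(D, C). Edges now: 10
Op 11: add_edge(B, E). Edges now: 11
Op 12: add_edge(D, E). Edges now: 12
Compute levels (Kahn BFS):
  sources (in-degree 0): A, D
  process A: level=0
    A->B: in-degree(B)=1, level(B)>=1
    A->C: in-degree(C)=3, level(C)>=1
    A->E: in-degree(E)=2, level(E)>=1
    A->F: in-degree(F)=2, level(F)>=1
  process D: level=0
    D->B: in-degree(B)=0, level(B)=1, enqueue
    D->C: in-degree(C)=2, level(C)>=1
    D->E: in-degree(E)=1, level(E)>=1
  process B: level=1
    B->C: in-degree(C)=1, level(C)>=2
    B->E: in-degree(E)=0, level(E)=2, enqueue
    B->F: in-degree(F)=1, level(F)>=2
  process E: level=2
    E->C: in-degree(C)=0, level(C)=3, enqueue
  process C: level=3
    C->F: in-degree(F)=0, level(F)=4, enqueue
  process F: level=4
All levels: A:0, B:1, C:3, D:0, E:2, F:4
level(B) = 1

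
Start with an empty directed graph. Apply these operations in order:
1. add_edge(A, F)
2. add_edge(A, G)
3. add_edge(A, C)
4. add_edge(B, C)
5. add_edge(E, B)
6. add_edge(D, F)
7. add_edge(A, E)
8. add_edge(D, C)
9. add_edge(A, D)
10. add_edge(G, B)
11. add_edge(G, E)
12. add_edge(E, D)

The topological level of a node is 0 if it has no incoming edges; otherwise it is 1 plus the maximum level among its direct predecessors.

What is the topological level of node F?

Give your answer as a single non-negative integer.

Answer: 4

Derivation:
Op 1: add_edge(A, F). Edges now: 1
Op 2: add_edge(A, G). Edges now: 2
Op 3: add_edge(A, C). Edges now: 3
Op 4: add_edge(B, C). Edges now: 4
Op 5: add_edge(E, B). Edges now: 5
Op 6: add_edge(D, F). Edges now: 6
Op 7: add_edge(A, E). Edges now: 7
Op 8: add_edge(D, C). Edges now: 8
Op 9: add_edge(A, D). Edges now: 9
Op 10: add_edge(G, B). Edges now: 10
Op 11: add_edge(G, E). Edges now: 11
Op 12: add_edge(E, D). Edges now: 12
Compute levels (Kahn BFS):
  sources (in-degree 0): A
  process A: level=0
    A->C: in-degree(C)=2, level(C)>=1
    A->D: in-degree(D)=1, level(D)>=1
    A->E: in-degree(E)=1, level(E)>=1
    A->F: in-degree(F)=1, level(F)>=1
    A->G: in-degree(G)=0, level(G)=1, enqueue
  process G: level=1
    G->B: in-degree(B)=1, level(B)>=2
    G->E: in-degree(E)=0, level(E)=2, enqueue
  process E: level=2
    E->B: in-degree(B)=0, level(B)=3, enqueue
    E->D: in-degree(D)=0, level(D)=3, enqueue
  process B: level=3
    B->C: in-degree(C)=1, level(C)>=4
  process D: level=3
    D->C: in-degree(C)=0, level(C)=4, enqueue
    D->F: in-degree(F)=0, level(F)=4, enqueue
  process C: level=4
  process F: level=4
All levels: A:0, B:3, C:4, D:3, E:2, F:4, G:1
level(F) = 4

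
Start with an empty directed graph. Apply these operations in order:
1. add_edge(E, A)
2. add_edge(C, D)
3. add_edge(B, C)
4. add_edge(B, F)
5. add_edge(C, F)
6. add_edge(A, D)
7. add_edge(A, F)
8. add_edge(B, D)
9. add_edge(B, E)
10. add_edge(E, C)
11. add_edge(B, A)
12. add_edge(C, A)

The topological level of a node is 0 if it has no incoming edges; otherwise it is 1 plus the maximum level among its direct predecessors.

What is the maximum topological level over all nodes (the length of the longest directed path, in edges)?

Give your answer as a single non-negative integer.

Op 1: add_edge(E, A). Edges now: 1
Op 2: add_edge(C, D). Edges now: 2
Op 3: add_edge(B, C). Edges now: 3
Op 4: add_edge(B, F). Edges now: 4
Op 5: add_edge(C, F). Edges now: 5
Op 6: add_edge(A, D). Edges now: 6
Op 7: add_edge(A, F). Edges now: 7
Op 8: add_edge(B, D). Edges now: 8
Op 9: add_edge(B, E). Edges now: 9
Op 10: add_edge(E, C). Edges now: 10
Op 11: add_edge(B, A). Edges now: 11
Op 12: add_edge(C, A). Edges now: 12
Compute levels (Kahn BFS):
  sources (in-degree 0): B
  process B: level=0
    B->A: in-degree(A)=2, level(A)>=1
    B->C: in-degree(C)=1, level(C)>=1
    B->D: in-degree(D)=2, level(D)>=1
    B->E: in-degree(E)=0, level(E)=1, enqueue
    B->F: in-degree(F)=2, level(F)>=1
  process E: level=1
    E->A: in-degree(A)=1, level(A)>=2
    E->C: in-degree(C)=0, level(C)=2, enqueue
  process C: level=2
    C->A: in-degree(A)=0, level(A)=3, enqueue
    C->D: in-degree(D)=1, level(D)>=3
    C->F: in-degree(F)=1, level(F)>=3
  process A: level=3
    A->D: in-degree(D)=0, level(D)=4, enqueue
    A->F: in-degree(F)=0, level(F)=4, enqueue
  process D: level=4
  process F: level=4
All levels: A:3, B:0, C:2, D:4, E:1, F:4
max level = 4

Answer: 4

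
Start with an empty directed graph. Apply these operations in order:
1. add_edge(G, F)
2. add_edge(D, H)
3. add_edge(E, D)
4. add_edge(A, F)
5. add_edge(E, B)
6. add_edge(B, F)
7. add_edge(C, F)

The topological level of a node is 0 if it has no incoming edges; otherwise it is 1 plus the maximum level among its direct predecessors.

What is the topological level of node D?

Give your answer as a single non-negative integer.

Answer: 1

Derivation:
Op 1: add_edge(G, F). Edges now: 1
Op 2: add_edge(D, H). Edges now: 2
Op 3: add_edge(E, D). Edges now: 3
Op 4: add_edge(A, F). Edges now: 4
Op 5: add_edge(E, B). Edges now: 5
Op 6: add_edge(B, F). Edges now: 6
Op 7: add_edge(C, F). Edges now: 7
Compute levels (Kahn BFS):
  sources (in-degree 0): A, C, E, G
  process A: level=0
    A->F: in-degree(F)=3, level(F)>=1
  process C: level=0
    C->F: in-degree(F)=2, level(F)>=1
  process E: level=0
    E->B: in-degree(B)=0, level(B)=1, enqueue
    E->D: in-degree(D)=0, level(D)=1, enqueue
  process G: level=0
    G->F: in-degree(F)=1, level(F)>=1
  process B: level=1
    B->F: in-degree(F)=0, level(F)=2, enqueue
  process D: level=1
    D->H: in-degree(H)=0, level(H)=2, enqueue
  process F: level=2
  process H: level=2
All levels: A:0, B:1, C:0, D:1, E:0, F:2, G:0, H:2
level(D) = 1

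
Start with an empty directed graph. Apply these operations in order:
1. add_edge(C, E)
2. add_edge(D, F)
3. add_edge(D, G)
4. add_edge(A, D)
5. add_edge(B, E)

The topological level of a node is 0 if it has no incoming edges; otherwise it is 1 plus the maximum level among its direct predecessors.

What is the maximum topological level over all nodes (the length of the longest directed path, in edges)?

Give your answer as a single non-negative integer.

Answer: 2

Derivation:
Op 1: add_edge(C, E). Edges now: 1
Op 2: add_edge(D, F). Edges now: 2
Op 3: add_edge(D, G). Edges now: 3
Op 4: add_edge(A, D). Edges now: 4
Op 5: add_edge(B, E). Edges now: 5
Compute levels (Kahn BFS):
  sources (in-degree 0): A, B, C
  process A: level=0
    A->D: in-degree(D)=0, level(D)=1, enqueue
  process B: level=0
    B->E: in-degree(E)=1, level(E)>=1
  process C: level=0
    C->E: in-degree(E)=0, level(E)=1, enqueue
  process D: level=1
    D->F: in-degree(F)=0, level(F)=2, enqueue
    D->G: in-degree(G)=0, level(G)=2, enqueue
  process E: level=1
  process F: level=2
  process G: level=2
All levels: A:0, B:0, C:0, D:1, E:1, F:2, G:2
max level = 2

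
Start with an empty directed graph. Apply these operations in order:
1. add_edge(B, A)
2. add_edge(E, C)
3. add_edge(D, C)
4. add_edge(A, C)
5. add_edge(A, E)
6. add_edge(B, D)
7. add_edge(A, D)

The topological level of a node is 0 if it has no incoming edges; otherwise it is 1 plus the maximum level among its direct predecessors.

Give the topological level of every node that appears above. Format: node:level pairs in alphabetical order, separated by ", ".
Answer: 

Op 1: add_edge(B, A). Edges now: 1
Op 2: add_edge(E, C). Edges now: 2
Op 3: add_edge(D, C). Edges now: 3
Op 4: add_edge(A, C). Edges now: 4
Op 5: add_edge(A, E). Edges now: 5
Op 6: add_edge(B, D). Edges now: 6
Op 7: add_edge(A, D). Edges now: 7
Compute levels (Kahn BFS):
  sources (in-degree 0): B
  process B: level=0
    B->A: in-degree(A)=0, level(A)=1, enqueue
    B->D: in-degree(D)=1, level(D)>=1
  process A: level=1
    A->C: in-degree(C)=2, level(C)>=2
    A->D: in-degree(D)=0, level(D)=2, enqueue
    A->E: in-degree(E)=0, level(E)=2, enqueue
  process D: level=2
    D->C: in-degree(C)=1, level(C)>=3
  process E: level=2
    E->C: in-degree(C)=0, level(C)=3, enqueue
  process C: level=3
All levels: A:1, B:0, C:3, D:2, E:2

Answer: A:1, B:0, C:3, D:2, E:2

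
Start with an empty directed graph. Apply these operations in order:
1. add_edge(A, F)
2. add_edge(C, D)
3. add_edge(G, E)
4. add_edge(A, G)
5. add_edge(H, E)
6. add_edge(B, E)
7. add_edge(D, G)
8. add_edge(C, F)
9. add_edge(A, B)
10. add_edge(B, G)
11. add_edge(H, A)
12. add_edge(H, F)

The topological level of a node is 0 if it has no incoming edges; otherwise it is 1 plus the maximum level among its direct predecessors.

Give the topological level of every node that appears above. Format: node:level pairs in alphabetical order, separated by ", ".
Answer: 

Op 1: add_edge(A, F). Edges now: 1
Op 2: add_edge(C, D). Edges now: 2
Op 3: add_edge(G, E). Edges now: 3
Op 4: add_edge(A, G). Edges now: 4
Op 5: add_edge(H, E). Edges now: 5
Op 6: add_edge(B, E). Edges now: 6
Op 7: add_edge(D, G). Edges now: 7
Op 8: add_edge(C, F). Edges now: 8
Op 9: add_edge(A, B). Edges now: 9
Op 10: add_edge(B, G). Edges now: 10
Op 11: add_edge(H, A). Edges now: 11
Op 12: add_edge(H, F). Edges now: 12
Compute levels (Kahn BFS):
  sources (in-degree 0): C, H
  process C: level=0
    C->D: in-degree(D)=0, level(D)=1, enqueue
    C->F: in-degree(F)=2, level(F)>=1
  process H: level=0
    H->A: in-degree(A)=0, level(A)=1, enqueue
    H->E: in-degree(E)=2, level(E)>=1
    H->F: in-degree(F)=1, level(F)>=1
  process D: level=1
    D->G: in-degree(G)=2, level(G)>=2
  process A: level=1
    A->B: in-degree(B)=0, level(B)=2, enqueue
    A->F: in-degree(F)=0, level(F)=2, enqueue
    A->G: in-degree(G)=1, level(G)>=2
  process B: level=2
    B->E: in-degree(E)=1, level(E)>=3
    B->G: in-degree(G)=0, level(G)=3, enqueue
  process F: level=2
  process G: level=3
    G->E: in-degree(E)=0, level(E)=4, enqueue
  process E: level=4
All levels: A:1, B:2, C:0, D:1, E:4, F:2, G:3, H:0

Answer: A:1, B:2, C:0, D:1, E:4, F:2, G:3, H:0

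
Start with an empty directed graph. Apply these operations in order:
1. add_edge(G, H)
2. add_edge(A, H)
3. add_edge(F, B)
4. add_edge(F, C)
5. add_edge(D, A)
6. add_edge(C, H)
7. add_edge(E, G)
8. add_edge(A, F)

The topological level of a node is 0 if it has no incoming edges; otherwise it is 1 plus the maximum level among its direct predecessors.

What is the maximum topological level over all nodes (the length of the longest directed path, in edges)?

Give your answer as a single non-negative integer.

Answer: 4

Derivation:
Op 1: add_edge(G, H). Edges now: 1
Op 2: add_edge(A, H). Edges now: 2
Op 3: add_edge(F, B). Edges now: 3
Op 4: add_edge(F, C). Edges now: 4
Op 5: add_edge(D, A). Edges now: 5
Op 6: add_edge(C, H). Edges now: 6
Op 7: add_edge(E, G). Edges now: 7
Op 8: add_edge(A, F). Edges now: 8
Compute levels (Kahn BFS):
  sources (in-degree 0): D, E
  process D: level=0
    D->A: in-degree(A)=0, level(A)=1, enqueue
  process E: level=0
    E->G: in-degree(G)=0, level(G)=1, enqueue
  process A: level=1
    A->F: in-degree(F)=0, level(F)=2, enqueue
    A->H: in-degree(H)=2, level(H)>=2
  process G: level=1
    G->H: in-degree(H)=1, level(H)>=2
  process F: level=2
    F->B: in-degree(B)=0, level(B)=3, enqueue
    F->C: in-degree(C)=0, level(C)=3, enqueue
  process B: level=3
  process C: level=3
    C->H: in-degree(H)=0, level(H)=4, enqueue
  process H: level=4
All levels: A:1, B:3, C:3, D:0, E:0, F:2, G:1, H:4
max level = 4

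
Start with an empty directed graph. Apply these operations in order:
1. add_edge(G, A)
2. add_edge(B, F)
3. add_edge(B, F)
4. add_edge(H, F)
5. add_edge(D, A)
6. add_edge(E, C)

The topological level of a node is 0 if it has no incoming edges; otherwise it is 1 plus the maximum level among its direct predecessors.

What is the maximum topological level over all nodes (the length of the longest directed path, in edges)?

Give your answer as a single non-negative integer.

Op 1: add_edge(G, A). Edges now: 1
Op 2: add_edge(B, F). Edges now: 2
Op 3: add_edge(B, F) (duplicate, no change). Edges now: 2
Op 4: add_edge(H, F). Edges now: 3
Op 5: add_edge(D, A). Edges now: 4
Op 6: add_edge(E, C). Edges now: 5
Compute levels (Kahn BFS):
  sources (in-degree 0): B, D, E, G, H
  process B: level=0
    B->F: in-degree(F)=1, level(F)>=1
  process D: level=0
    D->A: in-degree(A)=1, level(A)>=1
  process E: level=0
    E->C: in-degree(C)=0, level(C)=1, enqueue
  process G: level=0
    G->A: in-degree(A)=0, level(A)=1, enqueue
  process H: level=0
    H->F: in-degree(F)=0, level(F)=1, enqueue
  process C: level=1
  process A: level=1
  process F: level=1
All levels: A:1, B:0, C:1, D:0, E:0, F:1, G:0, H:0
max level = 1

Answer: 1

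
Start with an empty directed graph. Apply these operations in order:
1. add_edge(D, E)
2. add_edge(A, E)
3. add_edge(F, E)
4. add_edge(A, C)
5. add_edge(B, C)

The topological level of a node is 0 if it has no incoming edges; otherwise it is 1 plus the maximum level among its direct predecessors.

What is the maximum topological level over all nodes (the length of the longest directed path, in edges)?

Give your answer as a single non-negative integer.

Answer: 1

Derivation:
Op 1: add_edge(D, E). Edges now: 1
Op 2: add_edge(A, E). Edges now: 2
Op 3: add_edge(F, E). Edges now: 3
Op 4: add_edge(A, C). Edges now: 4
Op 5: add_edge(B, C). Edges now: 5
Compute levels (Kahn BFS):
  sources (in-degree 0): A, B, D, F
  process A: level=0
    A->C: in-degree(C)=1, level(C)>=1
    A->E: in-degree(E)=2, level(E)>=1
  process B: level=0
    B->C: in-degree(C)=0, level(C)=1, enqueue
  process D: level=0
    D->E: in-degree(E)=1, level(E)>=1
  process F: level=0
    F->E: in-degree(E)=0, level(E)=1, enqueue
  process C: level=1
  process E: level=1
All levels: A:0, B:0, C:1, D:0, E:1, F:0
max level = 1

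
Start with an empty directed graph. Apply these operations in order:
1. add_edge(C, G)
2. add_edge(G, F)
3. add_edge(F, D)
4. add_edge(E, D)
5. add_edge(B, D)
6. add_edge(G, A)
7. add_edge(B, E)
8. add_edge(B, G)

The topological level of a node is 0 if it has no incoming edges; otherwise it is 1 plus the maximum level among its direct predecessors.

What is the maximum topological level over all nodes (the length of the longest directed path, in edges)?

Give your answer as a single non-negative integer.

Answer: 3

Derivation:
Op 1: add_edge(C, G). Edges now: 1
Op 2: add_edge(G, F). Edges now: 2
Op 3: add_edge(F, D). Edges now: 3
Op 4: add_edge(E, D). Edges now: 4
Op 5: add_edge(B, D). Edges now: 5
Op 6: add_edge(G, A). Edges now: 6
Op 7: add_edge(B, E). Edges now: 7
Op 8: add_edge(B, G). Edges now: 8
Compute levels (Kahn BFS):
  sources (in-degree 0): B, C
  process B: level=0
    B->D: in-degree(D)=2, level(D)>=1
    B->E: in-degree(E)=0, level(E)=1, enqueue
    B->G: in-degree(G)=1, level(G)>=1
  process C: level=0
    C->G: in-degree(G)=0, level(G)=1, enqueue
  process E: level=1
    E->D: in-degree(D)=1, level(D)>=2
  process G: level=1
    G->A: in-degree(A)=0, level(A)=2, enqueue
    G->F: in-degree(F)=0, level(F)=2, enqueue
  process A: level=2
  process F: level=2
    F->D: in-degree(D)=0, level(D)=3, enqueue
  process D: level=3
All levels: A:2, B:0, C:0, D:3, E:1, F:2, G:1
max level = 3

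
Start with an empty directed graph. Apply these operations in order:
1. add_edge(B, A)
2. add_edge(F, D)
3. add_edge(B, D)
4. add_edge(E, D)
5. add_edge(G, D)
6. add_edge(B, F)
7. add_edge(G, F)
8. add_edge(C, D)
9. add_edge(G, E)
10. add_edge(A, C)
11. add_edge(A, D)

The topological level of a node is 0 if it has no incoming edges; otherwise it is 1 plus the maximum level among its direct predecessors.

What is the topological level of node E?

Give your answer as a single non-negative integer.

Op 1: add_edge(B, A). Edges now: 1
Op 2: add_edge(F, D). Edges now: 2
Op 3: add_edge(B, D). Edges now: 3
Op 4: add_edge(E, D). Edges now: 4
Op 5: add_edge(G, D). Edges now: 5
Op 6: add_edge(B, F). Edges now: 6
Op 7: add_edge(G, F). Edges now: 7
Op 8: add_edge(C, D). Edges now: 8
Op 9: add_edge(G, E). Edges now: 9
Op 10: add_edge(A, C). Edges now: 10
Op 11: add_edge(A, D). Edges now: 11
Compute levels (Kahn BFS):
  sources (in-degree 0): B, G
  process B: level=0
    B->A: in-degree(A)=0, level(A)=1, enqueue
    B->D: in-degree(D)=5, level(D)>=1
    B->F: in-degree(F)=1, level(F)>=1
  process G: level=0
    G->D: in-degree(D)=4, level(D)>=1
    G->E: in-degree(E)=0, level(E)=1, enqueue
    G->F: in-degree(F)=0, level(F)=1, enqueue
  process A: level=1
    A->C: in-degree(C)=0, level(C)=2, enqueue
    A->D: in-degree(D)=3, level(D)>=2
  process E: level=1
    E->D: in-degree(D)=2, level(D)>=2
  process F: level=1
    F->D: in-degree(D)=1, level(D)>=2
  process C: level=2
    C->D: in-degree(D)=0, level(D)=3, enqueue
  process D: level=3
All levels: A:1, B:0, C:2, D:3, E:1, F:1, G:0
level(E) = 1

Answer: 1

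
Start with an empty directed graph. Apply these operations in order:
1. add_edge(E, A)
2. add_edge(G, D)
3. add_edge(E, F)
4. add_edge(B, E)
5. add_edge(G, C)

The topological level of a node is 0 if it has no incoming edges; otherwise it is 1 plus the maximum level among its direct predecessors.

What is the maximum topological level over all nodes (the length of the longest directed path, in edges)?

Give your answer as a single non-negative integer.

Op 1: add_edge(E, A). Edges now: 1
Op 2: add_edge(G, D). Edges now: 2
Op 3: add_edge(E, F). Edges now: 3
Op 4: add_edge(B, E). Edges now: 4
Op 5: add_edge(G, C). Edges now: 5
Compute levels (Kahn BFS):
  sources (in-degree 0): B, G
  process B: level=0
    B->E: in-degree(E)=0, level(E)=1, enqueue
  process G: level=0
    G->C: in-degree(C)=0, level(C)=1, enqueue
    G->D: in-degree(D)=0, level(D)=1, enqueue
  process E: level=1
    E->A: in-degree(A)=0, level(A)=2, enqueue
    E->F: in-degree(F)=0, level(F)=2, enqueue
  process C: level=1
  process D: level=1
  process A: level=2
  process F: level=2
All levels: A:2, B:0, C:1, D:1, E:1, F:2, G:0
max level = 2

Answer: 2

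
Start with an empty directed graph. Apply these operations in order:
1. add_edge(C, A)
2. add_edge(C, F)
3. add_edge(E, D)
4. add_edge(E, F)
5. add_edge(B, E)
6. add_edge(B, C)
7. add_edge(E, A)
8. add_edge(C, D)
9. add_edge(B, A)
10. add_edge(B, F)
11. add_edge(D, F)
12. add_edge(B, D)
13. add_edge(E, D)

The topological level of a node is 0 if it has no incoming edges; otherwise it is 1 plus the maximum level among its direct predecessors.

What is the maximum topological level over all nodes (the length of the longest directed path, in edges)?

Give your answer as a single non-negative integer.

Op 1: add_edge(C, A). Edges now: 1
Op 2: add_edge(C, F). Edges now: 2
Op 3: add_edge(E, D). Edges now: 3
Op 4: add_edge(E, F). Edges now: 4
Op 5: add_edge(B, E). Edges now: 5
Op 6: add_edge(B, C). Edges now: 6
Op 7: add_edge(E, A). Edges now: 7
Op 8: add_edge(C, D). Edges now: 8
Op 9: add_edge(B, A). Edges now: 9
Op 10: add_edge(B, F). Edges now: 10
Op 11: add_edge(D, F). Edges now: 11
Op 12: add_edge(B, D). Edges now: 12
Op 13: add_edge(E, D) (duplicate, no change). Edges now: 12
Compute levels (Kahn BFS):
  sources (in-degree 0): B
  process B: level=0
    B->A: in-degree(A)=2, level(A)>=1
    B->C: in-degree(C)=0, level(C)=1, enqueue
    B->D: in-degree(D)=2, level(D)>=1
    B->E: in-degree(E)=0, level(E)=1, enqueue
    B->F: in-degree(F)=3, level(F)>=1
  process C: level=1
    C->A: in-degree(A)=1, level(A)>=2
    C->D: in-degree(D)=1, level(D)>=2
    C->F: in-degree(F)=2, level(F)>=2
  process E: level=1
    E->A: in-degree(A)=0, level(A)=2, enqueue
    E->D: in-degree(D)=0, level(D)=2, enqueue
    E->F: in-degree(F)=1, level(F)>=2
  process A: level=2
  process D: level=2
    D->F: in-degree(F)=0, level(F)=3, enqueue
  process F: level=3
All levels: A:2, B:0, C:1, D:2, E:1, F:3
max level = 3

Answer: 3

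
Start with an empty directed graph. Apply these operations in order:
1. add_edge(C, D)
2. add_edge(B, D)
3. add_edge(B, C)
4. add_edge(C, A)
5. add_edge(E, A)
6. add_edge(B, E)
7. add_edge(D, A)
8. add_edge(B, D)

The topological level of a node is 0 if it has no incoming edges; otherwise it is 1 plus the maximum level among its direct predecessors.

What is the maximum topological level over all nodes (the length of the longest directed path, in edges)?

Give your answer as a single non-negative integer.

Answer: 3

Derivation:
Op 1: add_edge(C, D). Edges now: 1
Op 2: add_edge(B, D). Edges now: 2
Op 3: add_edge(B, C). Edges now: 3
Op 4: add_edge(C, A). Edges now: 4
Op 5: add_edge(E, A). Edges now: 5
Op 6: add_edge(B, E). Edges now: 6
Op 7: add_edge(D, A). Edges now: 7
Op 8: add_edge(B, D) (duplicate, no change). Edges now: 7
Compute levels (Kahn BFS):
  sources (in-degree 0): B
  process B: level=0
    B->C: in-degree(C)=0, level(C)=1, enqueue
    B->D: in-degree(D)=1, level(D)>=1
    B->E: in-degree(E)=0, level(E)=1, enqueue
  process C: level=1
    C->A: in-degree(A)=2, level(A)>=2
    C->D: in-degree(D)=0, level(D)=2, enqueue
  process E: level=1
    E->A: in-degree(A)=1, level(A)>=2
  process D: level=2
    D->A: in-degree(A)=0, level(A)=3, enqueue
  process A: level=3
All levels: A:3, B:0, C:1, D:2, E:1
max level = 3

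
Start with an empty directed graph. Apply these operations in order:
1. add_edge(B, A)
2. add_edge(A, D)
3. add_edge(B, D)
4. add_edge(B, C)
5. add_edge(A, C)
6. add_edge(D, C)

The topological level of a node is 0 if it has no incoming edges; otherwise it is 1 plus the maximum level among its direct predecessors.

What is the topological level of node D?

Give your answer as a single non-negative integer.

Op 1: add_edge(B, A). Edges now: 1
Op 2: add_edge(A, D). Edges now: 2
Op 3: add_edge(B, D). Edges now: 3
Op 4: add_edge(B, C). Edges now: 4
Op 5: add_edge(A, C). Edges now: 5
Op 6: add_edge(D, C). Edges now: 6
Compute levels (Kahn BFS):
  sources (in-degree 0): B
  process B: level=0
    B->A: in-degree(A)=0, level(A)=1, enqueue
    B->C: in-degree(C)=2, level(C)>=1
    B->D: in-degree(D)=1, level(D)>=1
  process A: level=1
    A->C: in-degree(C)=1, level(C)>=2
    A->D: in-degree(D)=0, level(D)=2, enqueue
  process D: level=2
    D->C: in-degree(C)=0, level(C)=3, enqueue
  process C: level=3
All levels: A:1, B:0, C:3, D:2
level(D) = 2

Answer: 2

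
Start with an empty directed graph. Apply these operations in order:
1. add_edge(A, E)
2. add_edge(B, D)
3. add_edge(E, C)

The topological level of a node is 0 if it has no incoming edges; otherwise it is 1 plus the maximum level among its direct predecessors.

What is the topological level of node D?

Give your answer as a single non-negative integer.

Answer: 1

Derivation:
Op 1: add_edge(A, E). Edges now: 1
Op 2: add_edge(B, D). Edges now: 2
Op 3: add_edge(E, C). Edges now: 3
Compute levels (Kahn BFS):
  sources (in-degree 0): A, B
  process A: level=0
    A->E: in-degree(E)=0, level(E)=1, enqueue
  process B: level=0
    B->D: in-degree(D)=0, level(D)=1, enqueue
  process E: level=1
    E->C: in-degree(C)=0, level(C)=2, enqueue
  process D: level=1
  process C: level=2
All levels: A:0, B:0, C:2, D:1, E:1
level(D) = 1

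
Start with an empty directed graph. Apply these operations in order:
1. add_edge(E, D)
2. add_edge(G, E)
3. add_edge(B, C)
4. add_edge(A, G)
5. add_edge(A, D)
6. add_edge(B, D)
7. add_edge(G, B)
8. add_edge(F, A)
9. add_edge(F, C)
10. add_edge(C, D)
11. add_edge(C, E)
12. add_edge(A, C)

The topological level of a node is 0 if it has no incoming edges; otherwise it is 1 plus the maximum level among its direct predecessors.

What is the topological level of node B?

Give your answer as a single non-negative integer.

Answer: 3

Derivation:
Op 1: add_edge(E, D). Edges now: 1
Op 2: add_edge(G, E). Edges now: 2
Op 3: add_edge(B, C). Edges now: 3
Op 4: add_edge(A, G). Edges now: 4
Op 5: add_edge(A, D). Edges now: 5
Op 6: add_edge(B, D). Edges now: 6
Op 7: add_edge(G, B). Edges now: 7
Op 8: add_edge(F, A). Edges now: 8
Op 9: add_edge(F, C). Edges now: 9
Op 10: add_edge(C, D). Edges now: 10
Op 11: add_edge(C, E). Edges now: 11
Op 12: add_edge(A, C). Edges now: 12
Compute levels (Kahn BFS):
  sources (in-degree 0): F
  process F: level=0
    F->A: in-degree(A)=0, level(A)=1, enqueue
    F->C: in-degree(C)=2, level(C)>=1
  process A: level=1
    A->C: in-degree(C)=1, level(C)>=2
    A->D: in-degree(D)=3, level(D)>=2
    A->G: in-degree(G)=0, level(G)=2, enqueue
  process G: level=2
    G->B: in-degree(B)=0, level(B)=3, enqueue
    G->E: in-degree(E)=1, level(E)>=3
  process B: level=3
    B->C: in-degree(C)=0, level(C)=4, enqueue
    B->D: in-degree(D)=2, level(D)>=4
  process C: level=4
    C->D: in-degree(D)=1, level(D)>=5
    C->E: in-degree(E)=0, level(E)=5, enqueue
  process E: level=5
    E->D: in-degree(D)=0, level(D)=6, enqueue
  process D: level=6
All levels: A:1, B:3, C:4, D:6, E:5, F:0, G:2
level(B) = 3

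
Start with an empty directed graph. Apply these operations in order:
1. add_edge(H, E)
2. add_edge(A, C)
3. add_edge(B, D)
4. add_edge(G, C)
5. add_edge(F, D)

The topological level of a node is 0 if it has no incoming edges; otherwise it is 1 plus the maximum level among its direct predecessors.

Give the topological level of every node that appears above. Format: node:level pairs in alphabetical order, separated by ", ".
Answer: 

Op 1: add_edge(H, E). Edges now: 1
Op 2: add_edge(A, C). Edges now: 2
Op 3: add_edge(B, D). Edges now: 3
Op 4: add_edge(G, C). Edges now: 4
Op 5: add_edge(F, D). Edges now: 5
Compute levels (Kahn BFS):
  sources (in-degree 0): A, B, F, G, H
  process A: level=0
    A->C: in-degree(C)=1, level(C)>=1
  process B: level=0
    B->D: in-degree(D)=1, level(D)>=1
  process F: level=0
    F->D: in-degree(D)=0, level(D)=1, enqueue
  process G: level=0
    G->C: in-degree(C)=0, level(C)=1, enqueue
  process H: level=0
    H->E: in-degree(E)=0, level(E)=1, enqueue
  process D: level=1
  process C: level=1
  process E: level=1
All levels: A:0, B:0, C:1, D:1, E:1, F:0, G:0, H:0

Answer: A:0, B:0, C:1, D:1, E:1, F:0, G:0, H:0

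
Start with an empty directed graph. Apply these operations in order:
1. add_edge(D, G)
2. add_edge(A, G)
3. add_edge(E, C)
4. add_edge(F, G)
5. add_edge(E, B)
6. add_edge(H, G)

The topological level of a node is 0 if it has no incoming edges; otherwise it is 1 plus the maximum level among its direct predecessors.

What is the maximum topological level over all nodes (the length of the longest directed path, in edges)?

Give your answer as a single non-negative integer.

Answer: 1

Derivation:
Op 1: add_edge(D, G). Edges now: 1
Op 2: add_edge(A, G). Edges now: 2
Op 3: add_edge(E, C). Edges now: 3
Op 4: add_edge(F, G). Edges now: 4
Op 5: add_edge(E, B). Edges now: 5
Op 6: add_edge(H, G). Edges now: 6
Compute levels (Kahn BFS):
  sources (in-degree 0): A, D, E, F, H
  process A: level=0
    A->G: in-degree(G)=3, level(G)>=1
  process D: level=0
    D->G: in-degree(G)=2, level(G)>=1
  process E: level=0
    E->B: in-degree(B)=0, level(B)=1, enqueue
    E->C: in-degree(C)=0, level(C)=1, enqueue
  process F: level=0
    F->G: in-degree(G)=1, level(G)>=1
  process H: level=0
    H->G: in-degree(G)=0, level(G)=1, enqueue
  process B: level=1
  process C: level=1
  process G: level=1
All levels: A:0, B:1, C:1, D:0, E:0, F:0, G:1, H:0
max level = 1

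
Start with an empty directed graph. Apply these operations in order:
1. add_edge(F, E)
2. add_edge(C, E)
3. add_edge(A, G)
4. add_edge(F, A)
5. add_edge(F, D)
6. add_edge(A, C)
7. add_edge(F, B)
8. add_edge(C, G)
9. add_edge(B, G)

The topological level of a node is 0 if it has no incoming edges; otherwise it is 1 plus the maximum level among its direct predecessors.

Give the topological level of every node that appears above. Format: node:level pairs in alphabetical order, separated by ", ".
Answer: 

Op 1: add_edge(F, E). Edges now: 1
Op 2: add_edge(C, E). Edges now: 2
Op 3: add_edge(A, G). Edges now: 3
Op 4: add_edge(F, A). Edges now: 4
Op 5: add_edge(F, D). Edges now: 5
Op 6: add_edge(A, C). Edges now: 6
Op 7: add_edge(F, B). Edges now: 7
Op 8: add_edge(C, G). Edges now: 8
Op 9: add_edge(B, G). Edges now: 9
Compute levels (Kahn BFS):
  sources (in-degree 0): F
  process F: level=0
    F->A: in-degree(A)=0, level(A)=1, enqueue
    F->B: in-degree(B)=0, level(B)=1, enqueue
    F->D: in-degree(D)=0, level(D)=1, enqueue
    F->E: in-degree(E)=1, level(E)>=1
  process A: level=1
    A->C: in-degree(C)=0, level(C)=2, enqueue
    A->G: in-degree(G)=2, level(G)>=2
  process B: level=1
    B->G: in-degree(G)=1, level(G)>=2
  process D: level=1
  process C: level=2
    C->E: in-degree(E)=0, level(E)=3, enqueue
    C->G: in-degree(G)=0, level(G)=3, enqueue
  process E: level=3
  process G: level=3
All levels: A:1, B:1, C:2, D:1, E:3, F:0, G:3

Answer: A:1, B:1, C:2, D:1, E:3, F:0, G:3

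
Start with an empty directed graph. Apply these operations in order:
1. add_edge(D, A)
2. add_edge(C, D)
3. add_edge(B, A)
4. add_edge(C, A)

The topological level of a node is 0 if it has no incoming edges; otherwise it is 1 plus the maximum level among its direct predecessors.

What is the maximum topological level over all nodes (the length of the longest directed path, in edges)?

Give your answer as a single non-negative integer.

Op 1: add_edge(D, A). Edges now: 1
Op 2: add_edge(C, D). Edges now: 2
Op 3: add_edge(B, A). Edges now: 3
Op 4: add_edge(C, A). Edges now: 4
Compute levels (Kahn BFS):
  sources (in-degree 0): B, C
  process B: level=0
    B->A: in-degree(A)=2, level(A)>=1
  process C: level=0
    C->A: in-degree(A)=1, level(A)>=1
    C->D: in-degree(D)=0, level(D)=1, enqueue
  process D: level=1
    D->A: in-degree(A)=0, level(A)=2, enqueue
  process A: level=2
All levels: A:2, B:0, C:0, D:1
max level = 2

Answer: 2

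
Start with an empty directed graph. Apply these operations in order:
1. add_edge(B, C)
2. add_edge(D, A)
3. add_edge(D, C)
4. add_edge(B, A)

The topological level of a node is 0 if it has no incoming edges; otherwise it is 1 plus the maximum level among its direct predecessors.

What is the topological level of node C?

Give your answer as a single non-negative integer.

Answer: 1

Derivation:
Op 1: add_edge(B, C). Edges now: 1
Op 2: add_edge(D, A). Edges now: 2
Op 3: add_edge(D, C). Edges now: 3
Op 4: add_edge(B, A). Edges now: 4
Compute levels (Kahn BFS):
  sources (in-degree 0): B, D
  process B: level=0
    B->A: in-degree(A)=1, level(A)>=1
    B->C: in-degree(C)=1, level(C)>=1
  process D: level=0
    D->A: in-degree(A)=0, level(A)=1, enqueue
    D->C: in-degree(C)=0, level(C)=1, enqueue
  process A: level=1
  process C: level=1
All levels: A:1, B:0, C:1, D:0
level(C) = 1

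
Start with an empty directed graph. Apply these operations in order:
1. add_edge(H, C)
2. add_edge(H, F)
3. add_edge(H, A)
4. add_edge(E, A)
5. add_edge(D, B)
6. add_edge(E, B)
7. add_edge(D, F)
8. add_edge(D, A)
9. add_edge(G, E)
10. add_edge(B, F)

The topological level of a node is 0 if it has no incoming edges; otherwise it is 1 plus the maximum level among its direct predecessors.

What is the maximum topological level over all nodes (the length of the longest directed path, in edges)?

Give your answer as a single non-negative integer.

Answer: 3

Derivation:
Op 1: add_edge(H, C). Edges now: 1
Op 2: add_edge(H, F). Edges now: 2
Op 3: add_edge(H, A). Edges now: 3
Op 4: add_edge(E, A). Edges now: 4
Op 5: add_edge(D, B). Edges now: 5
Op 6: add_edge(E, B). Edges now: 6
Op 7: add_edge(D, F). Edges now: 7
Op 8: add_edge(D, A). Edges now: 8
Op 9: add_edge(G, E). Edges now: 9
Op 10: add_edge(B, F). Edges now: 10
Compute levels (Kahn BFS):
  sources (in-degree 0): D, G, H
  process D: level=0
    D->A: in-degree(A)=2, level(A)>=1
    D->B: in-degree(B)=1, level(B)>=1
    D->F: in-degree(F)=2, level(F)>=1
  process G: level=0
    G->E: in-degree(E)=0, level(E)=1, enqueue
  process H: level=0
    H->A: in-degree(A)=1, level(A)>=1
    H->C: in-degree(C)=0, level(C)=1, enqueue
    H->F: in-degree(F)=1, level(F)>=1
  process E: level=1
    E->A: in-degree(A)=0, level(A)=2, enqueue
    E->B: in-degree(B)=0, level(B)=2, enqueue
  process C: level=1
  process A: level=2
  process B: level=2
    B->F: in-degree(F)=0, level(F)=3, enqueue
  process F: level=3
All levels: A:2, B:2, C:1, D:0, E:1, F:3, G:0, H:0
max level = 3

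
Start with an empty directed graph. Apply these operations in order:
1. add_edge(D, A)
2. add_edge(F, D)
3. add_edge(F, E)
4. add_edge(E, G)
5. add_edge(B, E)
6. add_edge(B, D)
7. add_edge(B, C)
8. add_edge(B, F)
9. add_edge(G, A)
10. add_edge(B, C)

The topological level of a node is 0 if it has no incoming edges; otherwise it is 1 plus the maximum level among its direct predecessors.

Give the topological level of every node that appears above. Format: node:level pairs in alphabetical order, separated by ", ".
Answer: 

Op 1: add_edge(D, A). Edges now: 1
Op 2: add_edge(F, D). Edges now: 2
Op 3: add_edge(F, E). Edges now: 3
Op 4: add_edge(E, G). Edges now: 4
Op 5: add_edge(B, E). Edges now: 5
Op 6: add_edge(B, D). Edges now: 6
Op 7: add_edge(B, C). Edges now: 7
Op 8: add_edge(B, F). Edges now: 8
Op 9: add_edge(G, A). Edges now: 9
Op 10: add_edge(B, C) (duplicate, no change). Edges now: 9
Compute levels (Kahn BFS):
  sources (in-degree 0): B
  process B: level=0
    B->C: in-degree(C)=0, level(C)=1, enqueue
    B->D: in-degree(D)=1, level(D)>=1
    B->E: in-degree(E)=1, level(E)>=1
    B->F: in-degree(F)=0, level(F)=1, enqueue
  process C: level=1
  process F: level=1
    F->D: in-degree(D)=0, level(D)=2, enqueue
    F->E: in-degree(E)=0, level(E)=2, enqueue
  process D: level=2
    D->A: in-degree(A)=1, level(A)>=3
  process E: level=2
    E->G: in-degree(G)=0, level(G)=3, enqueue
  process G: level=3
    G->A: in-degree(A)=0, level(A)=4, enqueue
  process A: level=4
All levels: A:4, B:0, C:1, D:2, E:2, F:1, G:3

Answer: A:4, B:0, C:1, D:2, E:2, F:1, G:3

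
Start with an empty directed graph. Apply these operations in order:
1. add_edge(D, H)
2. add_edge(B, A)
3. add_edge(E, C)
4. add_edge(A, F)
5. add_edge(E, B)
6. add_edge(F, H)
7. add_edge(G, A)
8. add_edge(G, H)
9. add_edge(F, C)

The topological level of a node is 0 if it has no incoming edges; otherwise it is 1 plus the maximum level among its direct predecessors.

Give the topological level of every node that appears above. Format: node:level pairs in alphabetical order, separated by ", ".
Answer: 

Op 1: add_edge(D, H). Edges now: 1
Op 2: add_edge(B, A). Edges now: 2
Op 3: add_edge(E, C). Edges now: 3
Op 4: add_edge(A, F). Edges now: 4
Op 5: add_edge(E, B). Edges now: 5
Op 6: add_edge(F, H). Edges now: 6
Op 7: add_edge(G, A). Edges now: 7
Op 8: add_edge(G, H). Edges now: 8
Op 9: add_edge(F, C). Edges now: 9
Compute levels (Kahn BFS):
  sources (in-degree 0): D, E, G
  process D: level=0
    D->H: in-degree(H)=2, level(H)>=1
  process E: level=0
    E->B: in-degree(B)=0, level(B)=1, enqueue
    E->C: in-degree(C)=1, level(C)>=1
  process G: level=0
    G->A: in-degree(A)=1, level(A)>=1
    G->H: in-degree(H)=1, level(H)>=1
  process B: level=1
    B->A: in-degree(A)=0, level(A)=2, enqueue
  process A: level=2
    A->F: in-degree(F)=0, level(F)=3, enqueue
  process F: level=3
    F->C: in-degree(C)=0, level(C)=4, enqueue
    F->H: in-degree(H)=0, level(H)=4, enqueue
  process C: level=4
  process H: level=4
All levels: A:2, B:1, C:4, D:0, E:0, F:3, G:0, H:4

Answer: A:2, B:1, C:4, D:0, E:0, F:3, G:0, H:4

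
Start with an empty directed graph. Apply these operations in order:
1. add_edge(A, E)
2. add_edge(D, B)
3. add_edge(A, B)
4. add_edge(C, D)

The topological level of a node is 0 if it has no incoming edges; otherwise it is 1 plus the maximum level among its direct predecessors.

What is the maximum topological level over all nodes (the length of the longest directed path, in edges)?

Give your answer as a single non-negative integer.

Answer: 2

Derivation:
Op 1: add_edge(A, E). Edges now: 1
Op 2: add_edge(D, B). Edges now: 2
Op 3: add_edge(A, B). Edges now: 3
Op 4: add_edge(C, D). Edges now: 4
Compute levels (Kahn BFS):
  sources (in-degree 0): A, C
  process A: level=0
    A->B: in-degree(B)=1, level(B)>=1
    A->E: in-degree(E)=0, level(E)=1, enqueue
  process C: level=0
    C->D: in-degree(D)=0, level(D)=1, enqueue
  process E: level=1
  process D: level=1
    D->B: in-degree(B)=0, level(B)=2, enqueue
  process B: level=2
All levels: A:0, B:2, C:0, D:1, E:1
max level = 2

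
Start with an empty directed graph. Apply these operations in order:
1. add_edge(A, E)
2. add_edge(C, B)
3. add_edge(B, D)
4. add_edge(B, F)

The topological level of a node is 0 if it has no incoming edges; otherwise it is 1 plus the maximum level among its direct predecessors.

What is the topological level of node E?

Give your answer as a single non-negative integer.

Op 1: add_edge(A, E). Edges now: 1
Op 2: add_edge(C, B). Edges now: 2
Op 3: add_edge(B, D). Edges now: 3
Op 4: add_edge(B, F). Edges now: 4
Compute levels (Kahn BFS):
  sources (in-degree 0): A, C
  process A: level=0
    A->E: in-degree(E)=0, level(E)=1, enqueue
  process C: level=0
    C->B: in-degree(B)=0, level(B)=1, enqueue
  process E: level=1
  process B: level=1
    B->D: in-degree(D)=0, level(D)=2, enqueue
    B->F: in-degree(F)=0, level(F)=2, enqueue
  process D: level=2
  process F: level=2
All levels: A:0, B:1, C:0, D:2, E:1, F:2
level(E) = 1

Answer: 1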